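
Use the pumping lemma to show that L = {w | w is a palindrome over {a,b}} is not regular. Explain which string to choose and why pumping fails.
Language: L = {w | w is a palindrome over {a,b}} (strings that read the same forwards and backwards)
Step 1: Assume for contradiction that L is regular, with pumping length p.
Step 2: Choose s = a^p b a^p. Then s ∈ L (it reads the same forwards and backwards) and |s| ≥ p.
Step 3: Consider any decomposition s = xyz with |xy| ≤ p and |y| > 0. Since |xy| ≤ p and the first p symbols of s are all a's, y = a^k for some k with 1 ≤ k ≤ p.
Step 4: Pumping up (i = 2): xy²z = a^(p+k) b a^p. Its reverse is a^p b a^(p+k) ≠ a^(p+k) b a^p (the single b is no longer in the middle), so xy²z is not a palindrome and xy²z ∉ L.
This contradicts the pumping lemma, so L is not regular.

Final answer: Choose s = a^p b a^p. Since |xy| ≤ p, y = a^k with k ≥ 1. Then xy²z = a^(p+k) b a^p is not a palindrome, so ∉ L.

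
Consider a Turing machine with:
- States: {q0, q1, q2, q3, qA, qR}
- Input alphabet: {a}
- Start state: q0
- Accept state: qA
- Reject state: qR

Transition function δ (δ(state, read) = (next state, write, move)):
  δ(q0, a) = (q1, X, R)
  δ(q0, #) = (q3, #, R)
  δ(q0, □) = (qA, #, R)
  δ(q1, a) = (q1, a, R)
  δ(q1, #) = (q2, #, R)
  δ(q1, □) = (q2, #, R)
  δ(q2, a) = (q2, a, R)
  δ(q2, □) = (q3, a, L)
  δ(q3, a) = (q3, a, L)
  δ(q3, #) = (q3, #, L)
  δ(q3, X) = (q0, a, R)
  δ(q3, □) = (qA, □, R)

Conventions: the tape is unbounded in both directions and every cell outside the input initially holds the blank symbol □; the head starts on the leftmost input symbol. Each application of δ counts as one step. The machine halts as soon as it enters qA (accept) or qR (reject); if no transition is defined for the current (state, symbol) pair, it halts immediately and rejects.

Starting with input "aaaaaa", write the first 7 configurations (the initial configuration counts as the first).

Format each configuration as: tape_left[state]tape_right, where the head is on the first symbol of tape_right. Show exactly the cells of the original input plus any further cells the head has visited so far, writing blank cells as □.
Step 0: [q0]aaaaaa (head at position 0)
Step 1: δ(q0, a) = (q1, X, R)  ⊢  X[q1]aaaaa (head at position 1)
Step 2: δ(q1, a) = (q1, a, R)  ⊢  Xa[q1]aaaa (head at position 2)
Step 3: δ(q1, a) = (q1, a, R)  ⊢  Xaa[q1]aaa (head at position 3)
Step 4: δ(q1, a) = (q1, a, R)  ⊢  Xaaa[q1]aa (head at position 4)
Step 5: δ(q1, a) = (q1, a, R)  ⊢  Xaaaa[q1]a (head at position 5)
Step 6: δ(q1, a) = (q1, a, R)  ⊢  Xaaaaa[q1]□ (head at position 6)

Final answer: [q0]aaaaaa ⊢ X[q1]aaaaa ⊢ Xa[q1]aaaa ⊢ Xaa[q1]aaa ⊢ Xaaa[q1]aa ⊢ Xaaaa[q1]a ⊢ Xaaaaa[q1]□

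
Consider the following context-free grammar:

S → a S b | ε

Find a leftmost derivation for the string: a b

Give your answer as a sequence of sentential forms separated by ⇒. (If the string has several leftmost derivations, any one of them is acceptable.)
Start with S.
Step 1: the leftmost non-terminal is S; apply S → a S b:  a S b
Step 2: the leftmost non-terminal is S; apply S → ε:  a b

Final answer: S ⇒ a S b ⇒ a b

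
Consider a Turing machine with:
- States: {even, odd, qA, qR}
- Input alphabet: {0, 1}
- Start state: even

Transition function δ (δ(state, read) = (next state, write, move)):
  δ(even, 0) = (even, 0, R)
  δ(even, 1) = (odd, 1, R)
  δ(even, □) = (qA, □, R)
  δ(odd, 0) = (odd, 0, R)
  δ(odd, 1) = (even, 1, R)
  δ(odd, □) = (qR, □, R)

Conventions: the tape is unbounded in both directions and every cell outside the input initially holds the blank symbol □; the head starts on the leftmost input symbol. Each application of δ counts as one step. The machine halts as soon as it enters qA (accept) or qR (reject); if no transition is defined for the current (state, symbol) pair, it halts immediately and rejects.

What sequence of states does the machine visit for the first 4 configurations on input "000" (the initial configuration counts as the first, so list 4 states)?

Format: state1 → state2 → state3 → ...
Step 0: [even]000 (head at position 0)
Step 1: δ(even, 0) = (even, 0, R)  ⊢  0[even]00 (head at position 1)
Step 2: δ(even, 0) = (even, 0, R)  ⊢  00[even]0 (head at position 2)
Step 3: δ(even, 0) = (even, 0, R)  ⊢  000[even]□ (head at position 3)
Reading off the states of these 4 configurations: even → even → even → even

Final answer: even → even → even → even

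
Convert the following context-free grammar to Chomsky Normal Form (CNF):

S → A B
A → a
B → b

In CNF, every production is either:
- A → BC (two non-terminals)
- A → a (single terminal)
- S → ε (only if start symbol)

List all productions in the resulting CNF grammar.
The grammar has no ε-productions or unit productions to eliminate.
S → A B is already in CNF (two non-terminals) – keep it.
A → a is already in CNF (single terminal) – keep it.
B → b is already in CNF (single terminal) – keep it.
Resulting CNF grammar (3 productions): A → a; B → b; S → A B

Final answer: A → a; B → b; S → A B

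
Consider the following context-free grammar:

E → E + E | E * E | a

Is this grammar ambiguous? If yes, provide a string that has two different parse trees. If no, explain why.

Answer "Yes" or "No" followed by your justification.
Two different leftmost derivations of a + a * a:
  (1) E ⇒ E + E ⇒ a + E ⇒ a + E * E ⇒ a + a * E ⇒ a + a * a   (tree groups a + (a * a))
  (2) E ⇒ E * E ⇒ E + E * E ⇒ a + E * E ⇒ a + a * E ⇒ a + a * a   (tree groups (a + a) * a)
Two distinct leftmost derivations = two distinct parse trees, so the grammar is ambiguous.

Final answer: Yes - the string 'a + a * a' has two distinct leftmost derivations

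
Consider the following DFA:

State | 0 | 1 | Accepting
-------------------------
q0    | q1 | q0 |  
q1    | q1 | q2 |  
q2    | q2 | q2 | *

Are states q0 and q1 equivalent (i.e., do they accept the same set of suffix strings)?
Try the suffix "1".
From q0: q0 → q0 — not accepting.
From q1: q1 → q2 — accepting.
The two states disagree on this suffix, so they are not equivalent.

Final answer: No. Distinguishing string: "1" - accepted from q1 but not from q0.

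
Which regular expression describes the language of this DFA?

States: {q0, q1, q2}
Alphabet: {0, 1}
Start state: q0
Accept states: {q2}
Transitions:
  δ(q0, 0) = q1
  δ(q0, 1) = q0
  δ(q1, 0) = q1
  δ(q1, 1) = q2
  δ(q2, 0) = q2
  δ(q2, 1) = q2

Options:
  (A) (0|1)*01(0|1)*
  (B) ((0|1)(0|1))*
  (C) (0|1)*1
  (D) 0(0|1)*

Testing sample strings against the DFA:
  '0101' -> accepted
  '01000' -> accepted
  '11' -> rejected
  '1100' -> rejected
Checking each option for a counterexample:
  (A) (0|1)*01(0|1)*: agrees with the DFA on all strings of length ≤ 4
  (B) ((0|1)(0|1))*: ε is rejected by the DFA but matches the regex → eliminated
  (C) (0|1)*1: '1' is rejected by the DFA but matches the regex → eliminated
  (D) 0(0|1)*: '0' is rejected by the DFA but matches the regex → eliminated
Only (A) (0|1)*01(0|1)* is consistent with the DFA.

Final answer: (A) (0|1)*01(0|1)*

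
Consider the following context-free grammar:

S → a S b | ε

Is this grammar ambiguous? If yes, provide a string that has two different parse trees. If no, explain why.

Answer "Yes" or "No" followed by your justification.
At every step exactly one production applies: if the remaining string to generate is non-empty it starts with a and ends with b, forcing S → a S b; if it is empty, S → ε is forced. Hence each string a^n b^n has exactly one derivation (S → a S b applied n times, then S → ε) and one parse tree.

Final answer: No - the grammar is unambiguous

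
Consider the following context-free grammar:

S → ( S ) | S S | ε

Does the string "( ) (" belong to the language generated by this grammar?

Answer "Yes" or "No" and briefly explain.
Each production adds parentheses only in matched pairs (S → ( S )) or none at all, so every derived string has equally many '(' and ')'. The string ( ) ( has two '(' and one ')', so it cannot be derived.

Final answer: No - no valid derivation exists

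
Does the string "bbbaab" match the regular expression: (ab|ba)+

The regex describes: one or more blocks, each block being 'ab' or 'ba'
No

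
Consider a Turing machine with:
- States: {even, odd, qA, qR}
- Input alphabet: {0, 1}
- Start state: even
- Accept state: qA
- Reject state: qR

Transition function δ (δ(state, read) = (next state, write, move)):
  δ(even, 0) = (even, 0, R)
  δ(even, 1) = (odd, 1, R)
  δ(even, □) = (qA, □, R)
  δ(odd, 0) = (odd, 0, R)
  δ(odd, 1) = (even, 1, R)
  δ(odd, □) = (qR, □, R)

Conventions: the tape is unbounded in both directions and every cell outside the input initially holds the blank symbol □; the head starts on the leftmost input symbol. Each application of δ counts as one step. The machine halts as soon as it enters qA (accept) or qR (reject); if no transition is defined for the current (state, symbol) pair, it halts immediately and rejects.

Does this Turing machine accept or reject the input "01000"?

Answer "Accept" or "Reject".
Step 0: [even]01000 (head at position 0)
Step 1: δ(even, 0) = (even, 0, R)  ⊢  0[even]1000 (head at position 1)
Step 2: δ(even, 1) = (odd, 1, R)  ⊢  01[odd]000 (head at position 2)
Step 3: δ(odd, 0) = (odd, 0, R)  ⊢  010[odd]00 (head at position 3)
Step 4: δ(odd, 0) = (odd, 0, R)  ⊢  0100[odd]0 (head at position 4)
Step 5: δ(odd, 0) = (odd, 0, R)  ⊢  01000[odd]□ (head at position 5)
Step 6: δ(odd, □) = (qR, □, R)  ⊢  01000□[qR]□ (head at position 6)
The machine is in qR, so it halts and rejects.

Final answer: Reject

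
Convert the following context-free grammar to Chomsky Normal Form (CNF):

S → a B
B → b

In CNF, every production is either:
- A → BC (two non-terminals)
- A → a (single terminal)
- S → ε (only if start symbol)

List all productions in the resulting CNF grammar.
The grammar has no ε-productions or unit productions to eliminate.
S → a B has terminal a in a right-hand side of length ≥ 2: introduce T_a → a and use T_a in place of a.
B → b is already in CNF (single terminal) – keep it.
S → a B becomes S → T_a B.
Resulting CNF grammar (3 productions): T_a → a; B → b; S → T_a B

Final answer: T_a → a; B → b; S → T_a B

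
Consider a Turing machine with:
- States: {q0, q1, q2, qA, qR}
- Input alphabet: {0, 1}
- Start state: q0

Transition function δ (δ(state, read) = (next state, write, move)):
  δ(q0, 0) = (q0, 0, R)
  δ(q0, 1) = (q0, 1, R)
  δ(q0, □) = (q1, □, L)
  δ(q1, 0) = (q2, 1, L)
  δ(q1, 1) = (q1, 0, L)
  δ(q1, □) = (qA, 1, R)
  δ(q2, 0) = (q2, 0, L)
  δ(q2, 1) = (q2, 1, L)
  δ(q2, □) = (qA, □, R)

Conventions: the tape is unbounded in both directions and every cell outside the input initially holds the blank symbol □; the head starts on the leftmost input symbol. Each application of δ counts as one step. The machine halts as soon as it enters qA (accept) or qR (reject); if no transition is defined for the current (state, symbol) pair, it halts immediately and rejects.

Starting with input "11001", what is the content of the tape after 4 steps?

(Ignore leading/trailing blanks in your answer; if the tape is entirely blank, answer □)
Step 0: [q0]11001 (head at position 0)
Step 1: δ(q0, 1) = (q0, 1, R)  ⊢  1[q0]1001 (head at position 1)
Step 2: δ(q0, 1) = (q0, 1, R)  ⊢  11[q0]001 (head at position 2)
Step 3: δ(q0, 0) = (q0, 0, R)  ⊢  110[q0]01 (head at position 3)
Step 4: δ(q0, 0) = (q0, 0, R)  ⊢  1100[q0]1 (head at position 4)
Tape after 4 steps (ignoring surrounding blanks): 11001

Final answer: Tape: 11001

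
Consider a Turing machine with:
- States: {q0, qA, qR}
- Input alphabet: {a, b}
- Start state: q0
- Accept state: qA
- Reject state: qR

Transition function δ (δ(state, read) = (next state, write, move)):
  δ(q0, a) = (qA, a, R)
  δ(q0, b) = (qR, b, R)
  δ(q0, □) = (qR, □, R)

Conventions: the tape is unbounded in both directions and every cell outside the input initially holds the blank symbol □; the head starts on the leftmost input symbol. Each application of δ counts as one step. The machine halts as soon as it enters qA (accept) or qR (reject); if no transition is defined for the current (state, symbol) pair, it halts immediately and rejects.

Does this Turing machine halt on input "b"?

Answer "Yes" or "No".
Step 0: [q0]b (head at position 0)
Step 1: δ(q0, b) = (qR, b, R)  ⊢  b[qR]□ (head at position 1)
The machine is in qR, so it halts and rejects.
It halts after 1 steps.

Final answer: Yes - halts after 1 steps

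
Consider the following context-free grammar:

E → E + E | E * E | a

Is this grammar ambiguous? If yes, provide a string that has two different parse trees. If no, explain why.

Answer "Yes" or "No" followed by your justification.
Two different leftmost derivations of a + a * a:
  (1) E ⇒ E + E ⇒ a + E ⇒ a + E * E ⇒ a + a * E ⇒ a + a * a   (tree groups a + (a * a))
  (2) E ⇒ E * E ⇒ E + E * E ⇒ a + E * E ⇒ a + a * E ⇒ a + a * a   (tree groups (a + a) * a)
Two distinct leftmost derivations = two distinct parse trees, so the grammar is ambiguous.

Final answer: Yes - the string 'a + a * a' has two distinct leftmost derivations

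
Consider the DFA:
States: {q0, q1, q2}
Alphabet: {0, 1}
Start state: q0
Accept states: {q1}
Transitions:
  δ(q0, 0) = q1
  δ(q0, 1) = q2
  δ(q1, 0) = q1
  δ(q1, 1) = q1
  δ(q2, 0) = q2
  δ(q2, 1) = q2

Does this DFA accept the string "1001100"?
Processing string "1001100":
  q0 --1--> q2
  q2 --0--> q2
  q2 --0--> q2
  q2 --1--> q2
  q2 --1--> q2
  q2 --0--> q2
  q2 --0--> q2
Final state: q2
Accept states: {q1}
q2 is not an accept state, so the string is rejected.

Final answer: No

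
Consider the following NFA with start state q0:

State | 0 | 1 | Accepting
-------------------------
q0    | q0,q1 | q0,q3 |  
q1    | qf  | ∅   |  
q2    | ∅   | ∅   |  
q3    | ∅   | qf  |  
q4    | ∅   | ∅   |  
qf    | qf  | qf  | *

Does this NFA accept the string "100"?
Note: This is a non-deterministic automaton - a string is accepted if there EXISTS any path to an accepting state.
Track the set of states the NFA could be in: start {q0}
Read '1': {q0} → {q0, q3}
Read '0': {q0, q3} → {q0, q1}
Read '0': {q0, q1} → {q0, q1, qf}
Final set {q0, q1, qf} contains accepting state(s) {qf} → accepted.

Final answer: Yes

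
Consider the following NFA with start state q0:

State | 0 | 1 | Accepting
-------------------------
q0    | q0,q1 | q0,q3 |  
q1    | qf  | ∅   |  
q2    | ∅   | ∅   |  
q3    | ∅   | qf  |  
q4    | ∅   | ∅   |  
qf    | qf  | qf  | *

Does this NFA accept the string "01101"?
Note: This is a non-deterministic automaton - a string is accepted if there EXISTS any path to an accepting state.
Track the set of states the NFA could be in: start {q0}
Read '0': {q0} → {q0, q1}
Read '1': {q0, q1} → {q0, q3}
Read '1': {q0, q3} → {q0, q3, qf}
Read '0': {q0, q3, qf} → {q0, q1, qf}
Read '1': {q0, q1, qf} → {q0, q3, qf}
Final set {q0, q3, qf} contains accepting state(s) {qf} → accepted.

Final answer: Yes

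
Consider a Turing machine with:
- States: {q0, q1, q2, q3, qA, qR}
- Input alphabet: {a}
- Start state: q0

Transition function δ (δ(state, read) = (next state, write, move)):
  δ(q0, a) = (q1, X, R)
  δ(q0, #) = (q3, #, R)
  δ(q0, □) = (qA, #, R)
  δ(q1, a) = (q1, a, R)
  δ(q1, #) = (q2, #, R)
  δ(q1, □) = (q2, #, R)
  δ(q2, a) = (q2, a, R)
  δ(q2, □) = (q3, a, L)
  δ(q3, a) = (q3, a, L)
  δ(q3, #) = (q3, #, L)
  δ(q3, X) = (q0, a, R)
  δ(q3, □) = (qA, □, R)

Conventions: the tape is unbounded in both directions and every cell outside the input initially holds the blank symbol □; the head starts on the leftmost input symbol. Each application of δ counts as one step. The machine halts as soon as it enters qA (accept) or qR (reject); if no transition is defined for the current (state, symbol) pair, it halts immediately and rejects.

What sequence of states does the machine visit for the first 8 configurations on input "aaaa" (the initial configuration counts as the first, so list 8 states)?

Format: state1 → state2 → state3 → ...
Step 0: [q0]aaaa (head at position 0)
Step 1: δ(q0, a) = (q1, X, R)  ⊢  X[q1]aaa (head at position 1)
Step 2: δ(q1, a) = (q1, a, R)  ⊢  Xa[q1]aa (head at position 2)
Step 3: δ(q1, a) = (q1, a, R)  ⊢  Xaa[q1]a (head at position 3)
Step 4: δ(q1, a) = (q1, a, R)  ⊢  Xaaa[q1]□ (head at position 4)
Step 5: δ(q1, □) = (q2, #, R)  ⊢  Xaaa#[q2]□ (head at position 5)
Step 6: δ(q2, □) = (q3, a, L)  ⊢  Xaaa[q3]#a (head at position 4)
Step 7: δ(q3, #) = (q3, #, L)  ⊢  Xaa[q3]a#a (head at position 3)
Reading off the states of these 8 configurations: q0 → q1 → q1 → q1 → q1 → q2 → q3 → q3

Final answer: q0 → q1 → q1 → q1 → q1 → q2 → q3 → q3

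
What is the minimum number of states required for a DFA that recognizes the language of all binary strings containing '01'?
Language: binary strings containing '01'
Lower bound (Myhill–Nerode): the prefixes ε, 0, 01 are pairwise distinguishable:
  ε vs 01: suffix ε distinguishes them (ε is rejected, 01 is accepted)
  0 vs 01: suffix ε distinguishes them (0 is rejected, 01 is accepted)
  ε vs 0: suffix 1 distinguishes them (ε·1 = 1 is rejected, 0·1 = 01 is accepted)
So any DFA needs at least 3 states.
Upper bound: a DFA with 3 states exists (one state per class above: 'no progress', 'last symbol 0', and 'seen 01' (accepting sink)).
Minimum states: 3

Final answer: 3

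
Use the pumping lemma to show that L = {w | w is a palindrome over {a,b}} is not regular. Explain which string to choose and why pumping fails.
Language: L = {w | w is a palindrome over {a,b}} (strings that read the same forwards and backwards)
Step 1: Assume for contradiction that L is regular, with pumping length p.
Step 2: Choose s = a^p b a^p. Then s ∈ L (it reads the same forwards and backwards) and |s| ≥ p.
Step 3: Consider any decomposition s = xyz with |xy| ≤ p and |y| > 0. Since |xy| ≤ p and the first p symbols of s are all a's, y = a^k for some k with 1 ≤ k ≤ p.
Step 4: Pumping up (i = 2): xy²z = a^(p+k) b a^p. Its reverse is a^p b a^(p+k) ≠ a^(p+k) b a^p (the single b is no longer in the middle), so xy²z is not a palindrome and xy²z ∉ L.
This contradicts the pumping lemma, so L is not regular.

Final answer: Choose s = a^p b a^p. Since |xy| ≤ p, y = a^k with k ≥ 1. Then xy²z = a^(p+k) b a^p is not a palindrome, so ∉ L.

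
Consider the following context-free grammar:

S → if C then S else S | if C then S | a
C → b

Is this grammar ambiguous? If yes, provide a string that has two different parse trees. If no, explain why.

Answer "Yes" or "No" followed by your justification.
The 'dangling else' can attach to either if. Two leftmost derivations of  if b then if b then a else a:
  (1) S ⇒ if C then S else S ⇒ if b then S else S ⇒ if b then if C then S else S ⇒ if b then if b then S else S ⇒ if b then if b then a else S ⇒ if b then if b then a else a   (else belongs to the outer if)
  (2) S ⇒ if C then S ⇒ if b then S ⇒ if b then if C then S else S ⇒ if b then if b then S else S ⇒ if b then if b then a else S ⇒ if b then if b then a else a   (else belongs to the inner if)
Two distinct parse trees for the same string, so the grammar is ambiguous.

Final answer: Yes - the string 'if b then if b then a else a' has two distinct leftmost derivations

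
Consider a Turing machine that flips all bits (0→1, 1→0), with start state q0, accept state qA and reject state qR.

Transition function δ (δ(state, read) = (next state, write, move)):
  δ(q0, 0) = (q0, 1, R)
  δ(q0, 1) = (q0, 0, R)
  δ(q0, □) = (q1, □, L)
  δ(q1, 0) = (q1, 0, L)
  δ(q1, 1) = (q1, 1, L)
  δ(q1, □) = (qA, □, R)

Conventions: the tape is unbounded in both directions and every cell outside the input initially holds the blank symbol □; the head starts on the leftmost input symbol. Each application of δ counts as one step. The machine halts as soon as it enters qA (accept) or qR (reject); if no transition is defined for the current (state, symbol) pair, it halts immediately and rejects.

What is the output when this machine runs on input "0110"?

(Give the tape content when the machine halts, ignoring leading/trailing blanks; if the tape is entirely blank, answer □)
Step 0: [q0]0110 (head at position 0)
Step 1: δ(q0, 0) = (q0, 1, R)  ⊢  1[q0]110 (head at position 1)
Step 2: δ(q0, 1) = (q0, 0, R)  ⊢  10[q0]10 (head at position 2)
Step 3: δ(q0, 1) = (q0, 0, R)  ⊢  100[q0]0 (head at position 3)
Step 4: δ(q0, 0) = (q0, 1, R)  ⊢  1001[q0]□ (head at position 4)
Step 5: δ(q0, □) = (q1, □, L)  ⊢  100[q1]1□ (head at position 3)
Step 6: δ(q1, 1) = (q1, 1, L)  ⊢  10[q1]01□ (head at position 2)
Step 7: δ(q1, 0) = (q1, 0, L)  ⊢  1[q1]001□ (head at position 1)
Step 8: δ(q1, 0) = (q1, 0, L)  ⊢  [q1]1001□ (head at position 0)
Step 9: δ(q1, 1) = (q1, 1, L)  ⊢  [q1]□1001□ (head at position -1)
Step 10: δ(q1, □) = (qA, □, R)  ⊢  □[qA]1001□ (head at position 0)
The machine is in qA, so it halts and accepts.
Tape content when halted (ignoring surrounding blanks): 1001

Final answer: Output: 1001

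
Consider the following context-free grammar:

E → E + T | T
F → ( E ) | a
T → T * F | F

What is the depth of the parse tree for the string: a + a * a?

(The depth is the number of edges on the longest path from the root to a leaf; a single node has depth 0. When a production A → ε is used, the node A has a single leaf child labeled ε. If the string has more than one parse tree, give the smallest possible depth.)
The grammar is unambiguous; the parse tree of a + a * a is:
E → E + T at the root (depth 0).
  Left E (depth 1) → T (2) → F (3) → a (4).
  Right T (depth 1) → T * F; that T (2) → F (3) → a (4); F (2) → a (3).
The longest root-to-leaf paths have 4 edges.
Depth = 4.

Final answer: 4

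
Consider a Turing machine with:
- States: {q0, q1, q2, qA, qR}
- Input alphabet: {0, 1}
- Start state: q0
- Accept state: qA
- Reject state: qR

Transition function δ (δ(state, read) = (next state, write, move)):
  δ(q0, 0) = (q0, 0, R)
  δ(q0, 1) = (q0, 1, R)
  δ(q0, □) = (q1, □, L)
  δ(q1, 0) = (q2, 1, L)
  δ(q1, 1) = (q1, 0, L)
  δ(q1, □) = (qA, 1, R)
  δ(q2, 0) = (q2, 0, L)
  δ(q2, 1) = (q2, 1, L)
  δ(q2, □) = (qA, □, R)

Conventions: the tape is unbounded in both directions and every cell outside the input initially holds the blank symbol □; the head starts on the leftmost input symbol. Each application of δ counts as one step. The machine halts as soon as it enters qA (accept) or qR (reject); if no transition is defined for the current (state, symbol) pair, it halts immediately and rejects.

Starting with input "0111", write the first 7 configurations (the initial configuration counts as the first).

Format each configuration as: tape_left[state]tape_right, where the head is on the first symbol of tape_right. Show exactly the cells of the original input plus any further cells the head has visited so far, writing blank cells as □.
Step 0: [q0]0111 (head at position 0)
Step 1: δ(q0, 0) = (q0, 0, R)  ⊢  0[q0]111 (head at position 1)
Step 2: δ(q0, 1) = (q0, 1, R)  ⊢  01[q0]11 (head at position 2)
Step 3: δ(q0, 1) = (q0, 1, R)  ⊢  011[q0]1 (head at position 3)
Step 4: δ(q0, 1) = (q0, 1, R)  ⊢  0111[q0]□ (head at position 4)
Step 5: δ(q0, □) = (q1, □, L)  ⊢  011[q1]1□ (head at position 3)
Step 6: δ(q1, 1) = (q1, 0, L)  ⊢  01[q1]10□ (head at position 2)

Final answer: [q0]0111 ⊢ 0[q0]111 ⊢ 01[q0]11 ⊢ 011[q0]1 ⊢ 0111[q0]□ ⊢ 011[q1]1□ ⊢ 01[q1]10□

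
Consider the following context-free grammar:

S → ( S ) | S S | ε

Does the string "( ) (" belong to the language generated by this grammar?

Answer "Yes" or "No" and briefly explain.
Each production adds parentheses only in matched pairs (S → ( S )) or none at all, so every derived string has equally many '(' and ')'. The string ( ) ( has two '(' and one ')', so it cannot be derived.

Final answer: No - no valid derivation exists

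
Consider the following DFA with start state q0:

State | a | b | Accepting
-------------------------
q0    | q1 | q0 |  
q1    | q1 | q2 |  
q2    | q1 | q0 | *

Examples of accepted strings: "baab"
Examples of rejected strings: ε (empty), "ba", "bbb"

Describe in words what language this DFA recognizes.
strings over {a,b} ending with 'ab'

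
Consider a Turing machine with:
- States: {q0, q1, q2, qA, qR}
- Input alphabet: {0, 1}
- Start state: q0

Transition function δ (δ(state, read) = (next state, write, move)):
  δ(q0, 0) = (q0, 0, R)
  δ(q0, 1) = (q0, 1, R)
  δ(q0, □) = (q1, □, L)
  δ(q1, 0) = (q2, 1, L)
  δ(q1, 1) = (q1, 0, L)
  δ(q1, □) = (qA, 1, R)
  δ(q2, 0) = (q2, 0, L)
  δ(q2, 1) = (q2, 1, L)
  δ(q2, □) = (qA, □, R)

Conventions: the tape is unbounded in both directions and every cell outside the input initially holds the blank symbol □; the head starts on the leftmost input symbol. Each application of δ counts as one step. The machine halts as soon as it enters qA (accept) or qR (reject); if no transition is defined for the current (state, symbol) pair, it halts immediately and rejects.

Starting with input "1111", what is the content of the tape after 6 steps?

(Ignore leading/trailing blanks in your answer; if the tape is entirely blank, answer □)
Step 0: [q0]1111 (head at position 0)
Step 1: δ(q0, 1) = (q0, 1, R)  ⊢  1[q0]111 (head at position 1)
Step 2: δ(q0, 1) = (q0, 1, R)  ⊢  11[q0]11 (head at position 2)
Step 3: δ(q0, 1) = (q0, 1, R)  ⊢  111[q0]1 (head at position 3)
Step 4: δ(q0, 1) = (q0, 1, R)  ⊢  1111[q0]□ (head at position 4)
Step 5: δ(q0, □) = (q1, □, L)  ⊢  111[q1]1□ (head at position 3)
Step 6: δ(q1, 1) = (q1, 0, L)  ⊢  11[q1]10□ (head at position 2)
Tape after 6 steps (ignoring surrounding blanks): 1110

Final answer: Tape: 1110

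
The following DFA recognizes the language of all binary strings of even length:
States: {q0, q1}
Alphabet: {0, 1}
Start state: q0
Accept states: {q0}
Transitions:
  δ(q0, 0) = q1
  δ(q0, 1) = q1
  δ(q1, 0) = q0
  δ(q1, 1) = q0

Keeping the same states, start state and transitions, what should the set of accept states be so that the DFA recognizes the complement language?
The DFA is complete (every state has a transition on every symbol), so the complement
is recognized by the same DFA with accepting and non-accepting states swapped.
Original accept states: {q0}
Complement accept states = All states - Original accept states
= {q0, q1} - {q0}
= {q1}
Complement language: strings of ODD length

Final answer: {q1}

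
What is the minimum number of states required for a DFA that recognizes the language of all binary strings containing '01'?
Language: binary strings containing '01'
Lower bound (Myhill–Nerode): the prefixes ε, 0, 01 are pairwise distinguishable:
  ε vs 01: suffix ε distinguishes them (ε is rejected, 01 is accepted)
  0 vs 01: suffix ε distinguishes them (0 is rejected, 01 is accepted)
  ε vs 0: suffix 1 distinguishes them (ε·1 = 1 is rejected, 0·1 = 01 is accepted)
So any DFA needs at least 3 states.
Upper bound: a DFA with 3 states exists (one state per class above: 'no progress', 'last symbol 0', and 'seen 01' (accepting sink)).
Minimum states: 3

Final answer: 3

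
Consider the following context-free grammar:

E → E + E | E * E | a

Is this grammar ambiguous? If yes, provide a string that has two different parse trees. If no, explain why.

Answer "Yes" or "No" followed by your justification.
Two different leftmost derivations of a + a * a:
  (1) E ⇒ E + E ⇒ a + E ⇒ a + E * E ⇒ a + a * E ⇒ a + a * a   (tree groups a + (a * a))
  (2) E ⇒ E * E ⇒ E + E * E ⇒ a + E * E ⇒ a + a * E ⇒ a + a * a   (tree groups (a + a) * a)
Two distinct leftmost derivations = two distinct parse trees, so the grammar is ambiguous.

Final answer: Yes - the string 'a + a * a' has two distinct leftmost derivations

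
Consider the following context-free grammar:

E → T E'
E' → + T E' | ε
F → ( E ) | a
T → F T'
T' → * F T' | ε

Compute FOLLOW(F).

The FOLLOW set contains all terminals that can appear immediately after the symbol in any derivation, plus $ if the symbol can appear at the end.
Useful FIRST sets: FIRST(E') = {+, ε}, FIRST(T') = {*, ε} (both E' and T' are nullable).
FOLLOW(E): E is the start symbol → $; E appears in F → ( E ) followed by ')' → FOLLOW(E) = {), $}.
FOLLOW(E'): E' appears at the right end of E → T E' and of E' → + T E', so FOLLOW(E') ⊇ FOLLOW(E) (the second occurrence adds nothing new). FOLLOW(E') = {), $}.
FOLLOW(T): in E → T E' and E' → + T E', T is followed by E': add FIRST(E') minus ε = {+}; since E' is nullable, also add FOLLOW(E) and FOLLOW(E') = {), $}. FOLLOW(T) = {+, ), $}.
FOLLOW(T'): T' appears at the right end of T → F T' and of T' → * F T', so FOLLOW(T') = FOLLOW(T) = {+, ), $}.
FOLLOW(F): in T → F T' and T' → * F T', F is followed by T': add FIRST(T') minus ε = {*}; since T' is nullable, also add FOLLOW(T) and FOLLOW(T') = {+, ), $}. FOLLOW(F) = {*, +, ), $}.

Final answer: {$, ), *, +}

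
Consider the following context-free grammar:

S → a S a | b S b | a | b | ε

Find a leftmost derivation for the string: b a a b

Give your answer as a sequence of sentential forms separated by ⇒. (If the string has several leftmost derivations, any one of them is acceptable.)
Start with S.
Step 1: the leftmost non-terminal is S; apply S → b S b:  b S b
Step 2: the leftmost non-terminal is S; apply S → a S a:  b a S a b
Step 3: the leftmost non-terminal is S; apply S → ε:  b a a b

Final answer: S ⇒ b S b ⇒ b a S a b ⇒ b a a b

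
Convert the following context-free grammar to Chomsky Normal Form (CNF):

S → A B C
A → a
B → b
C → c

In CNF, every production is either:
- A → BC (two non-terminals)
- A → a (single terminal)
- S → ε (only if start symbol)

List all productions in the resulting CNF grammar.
The grammar has no ε-productions or unit productions to eliminate.
A → a is already in CNF (single terminal) – keep it.
B → b is already in CNF (single terminal) – keep it.
C → c is already in CNF (single terminal) – keep it.
S → A B C has 3 symbols on the right: break it into binary productions S → A X0, X0 → B C.
Resulting CNF grammar (5 productions): A → a; B → b; C → c; S → A X0; X0 → B C

Final answer: A → a; B → b; C → c; S → A X0; X0 → B C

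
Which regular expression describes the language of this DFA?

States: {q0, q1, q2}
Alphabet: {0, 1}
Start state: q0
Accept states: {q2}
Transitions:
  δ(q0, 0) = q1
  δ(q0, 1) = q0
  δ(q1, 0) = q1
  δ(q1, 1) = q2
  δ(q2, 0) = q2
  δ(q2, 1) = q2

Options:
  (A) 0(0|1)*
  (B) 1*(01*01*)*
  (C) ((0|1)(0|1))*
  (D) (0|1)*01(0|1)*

Testing sample strings against the DFA:
  '0001' -> accepted
  '11' -> rejected
  '1111' -> rejected
  '0100' -> accepted
Checking each option for a counterexample:
  (A) 0(0|1)*: '0' is rejected by the DFA but matches the regex → eliminated
  (B) 1*(01*01*)*: ε is rejected by the DFA but matches the regex → eliminated
  (C) ((0|1)(0|1))*: ε is rejected by the DFA but matches the regex → eliminated
  (D) (0|1)*01(0|1)*: agrees with the DFA on all strings of length ≤ 4
Only (D) (0|1)*01(0|1)* is consistent with the DFA.

Final answer: (D) (0|1)*01(0|1)*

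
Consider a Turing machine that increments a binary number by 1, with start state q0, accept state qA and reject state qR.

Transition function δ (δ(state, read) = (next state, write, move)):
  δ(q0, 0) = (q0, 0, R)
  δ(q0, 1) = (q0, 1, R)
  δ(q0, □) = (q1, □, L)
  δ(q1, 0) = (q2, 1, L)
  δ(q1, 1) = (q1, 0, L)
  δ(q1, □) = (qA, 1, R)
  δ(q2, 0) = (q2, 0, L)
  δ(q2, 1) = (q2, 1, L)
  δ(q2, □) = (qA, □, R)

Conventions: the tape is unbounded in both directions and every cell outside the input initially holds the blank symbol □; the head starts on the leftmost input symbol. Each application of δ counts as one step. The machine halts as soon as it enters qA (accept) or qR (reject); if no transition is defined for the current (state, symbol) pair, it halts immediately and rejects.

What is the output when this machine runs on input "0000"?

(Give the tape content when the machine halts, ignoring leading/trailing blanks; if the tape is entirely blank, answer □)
Step 0: [q0]0000 (head at position 0)
Step 1: δ(q0, 0) = (q0, 0, R)  ⊢  0[q0]000 (head at position 1)
Step 2: δ(q0, 0) = (q0, 0, R)  ⊢  00[q0]00 (head at position 2)
Step 3: δ(q0, 0) = (q0, 0, R)  ⊢  000[q0]0 (head at position 3)
Step 4: δ(q0, 0) = (q0, 0, R)  ⊢  0000[q0]□ (head at position 4)
Step 5: δ(q0, □) = (q1, □, L)  ⊢  000[q1]0□ (head at position 3)
Step 6: δ(q1, 0) = (q2, 1, L)  ⊢  00[q2]01□ (head at position 2)
Step 7: δ(q2, 0) = (q2, 0, L)  ⊢  0[q2]001□ (head at position 1)
Step 8: δ(q2, 0) = (q2, 0, L)  ⊢  [q2]0001□ (head at position 0)
Step 9: δ(q2, 0) = (q2, 0, L)  ⊢  [q2]□0001□ (head at position -1)
Step 10: δ(q2, □) = (qA, □, R)  ⊢  □[qA]0001□ (head at position 0)
The machine is in qA, so it halts and accepts.
Tape content when halted (ignoring surrounding blanks): 0001

Final answer: Output: 0001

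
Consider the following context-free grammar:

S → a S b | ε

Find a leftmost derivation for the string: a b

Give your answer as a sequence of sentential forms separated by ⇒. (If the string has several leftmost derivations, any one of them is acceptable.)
Start with S.
Step 1: the leftmost non-terminal is S; apply S → a S b:  a S b
Step 2: the leftmost non-terminal is S; apply S → ε:  a b

Final answer: S ⇒ a S b ⇒ a b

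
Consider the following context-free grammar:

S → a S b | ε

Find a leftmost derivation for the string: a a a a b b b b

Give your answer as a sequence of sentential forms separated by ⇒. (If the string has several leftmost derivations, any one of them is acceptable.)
Start with S.
Step 1: the leftmost non-terminal is S; apply S → a S b:  a S b
Step 2: the leftmost non-terminal is S; apply S → a S b:  a a S b b
Step 3: the leftmost non-terminal is S; apply S → a S b:  a a a S b b b
Step 4: the leftmost non-terminal is S; apply S → a S b:  a a a a S b b b b
Step 5: the leftmost non-terminal is S; apply S → ε:  a a a a b b b b

Final answer: S ⇒ a S b ⇒ a a S b b ⇒ a a a S b b b ⇒ a a a a S b b b b ⇒ a a a a b b b b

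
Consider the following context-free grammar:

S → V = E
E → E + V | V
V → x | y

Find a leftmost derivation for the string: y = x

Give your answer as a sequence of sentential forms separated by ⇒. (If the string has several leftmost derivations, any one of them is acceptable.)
Start with S.
Step 1: the leftmost non-terminal is S; apply S → V = E:  V = E
Step 2: the leftmost non-terminal is V; apply V → y:  y = E
Step 3: the leftmost non-terminal is E; apply E → V:  y = V
Step 4: the leftmost non-terminal is V; apply V → x:  y = x

Final answer: S ⇒ V = E ⇒ y = E ⇒ y = V ⇒ y = x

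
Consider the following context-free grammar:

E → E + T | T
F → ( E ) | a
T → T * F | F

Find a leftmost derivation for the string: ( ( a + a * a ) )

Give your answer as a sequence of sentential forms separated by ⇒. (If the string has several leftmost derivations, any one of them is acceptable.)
Start with E.
Step 1: the leftmost non-terminal is E; apply E → T:  T
Step 2: the leftmost non-terminal is T; apply T → F:  F
Step 3: the leftmost non-terminal is F; apply F → ( E ):  ( E )
Step 4: the leftmost non-terminal is E; apply E → T:  ( T )
Step 5: the leftmost non-terminal is T; apply T → F:  ( F )
Step 6: the leftmost non-terminal is F; apply F → ( E ):  ( ( E ) )
Step 7: the leftmost non-terminal is E; apply E → E + T:  ( ( E + T ) )
Step 8: the leftmost non-terminal is E; apply E → T:  ( ( T + T ) )
Step 9: the leftmost non-terminal is T; apply T → F:  ( ( F + T ) )
Step 10: the leftmost non-terminal is F; apply F → a:  ( ( a + T ) )
Step 11: the leftmost non-terminal is T; apply T → T * F:  ( ( a + T * F ) )
Step 12: the leftmost non-terminal is T; apply T → F:  ( ( a + F * F ) )
Step 13: the leftmost non-terminal is F; apply F → a:  ( ( a + a * F ) )
Step 14: the leftmost non-terminal is F; apply F → a:  ( ( a + a * a ) )

Final answer: E ⇒ T ⇒ F ⇒ ( E ) ⇒ ( T ) ⇒ ( F ) ⇒ ( ( E ) ) ⇒ ( ( E + T ) ) ⇒ ( ( T + T ) ) ⇒ ( ( F + T ) ) ⇒ ( ( a + T ) ) ⇒ ( ( a + T * F ) ) ⇒ ( ( a + F * F ) ) ⇒ ( ( a + a * F ) ) ⇒ ( ( a + a * a ) )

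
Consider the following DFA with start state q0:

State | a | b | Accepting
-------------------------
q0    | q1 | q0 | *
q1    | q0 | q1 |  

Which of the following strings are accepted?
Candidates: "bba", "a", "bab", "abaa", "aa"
"bba": q0 → q0 → q0 → q1; q1 is not accepting → rejected
"a": q0 → q1; q1 is not accepting → rejected
"bab": q0 → q0 → q1 → q1; q1 is not accepting → rejected
"abaa": q0 → q1 → q1 → q0 → q1; q1 is not accepting → rejected
"aa": q0 → q1 → q0; q0 is accepting → accepted

Final answer: "aa"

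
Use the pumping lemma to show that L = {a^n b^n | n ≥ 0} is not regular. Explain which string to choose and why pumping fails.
Language: L = {a^n b^n | n ≥ 0} (equal numbers of a's followed by b's)
Step 1: Assume for contradiction that L is regular, with pumping length p.
Step 2: Choose s = a^p b^p. Then s ∈ L (it has p a's followed by p b's) and |s| ≥ p.
Step 3: Consider any decomposition s = xyz with |xy| ≤ p and |y| > 0. Since |xy| ≤ p and the first p symbols of s are all a's, y = a^k for some k with 1 ≤ k ≤ p.
Step 4: Pumping up (i = 2): xy²z = a^(p+k) b^p, which has more a's than b's, so xy²z ∉ L.
This contradicts the pumping lemma, so L is not regular.

Final answer: Choose s = a^p b^p. Since |xy| ≤ p, y = a^k with k ≥ 1. Then xy²z = a^(p+k) b^p ∉ L.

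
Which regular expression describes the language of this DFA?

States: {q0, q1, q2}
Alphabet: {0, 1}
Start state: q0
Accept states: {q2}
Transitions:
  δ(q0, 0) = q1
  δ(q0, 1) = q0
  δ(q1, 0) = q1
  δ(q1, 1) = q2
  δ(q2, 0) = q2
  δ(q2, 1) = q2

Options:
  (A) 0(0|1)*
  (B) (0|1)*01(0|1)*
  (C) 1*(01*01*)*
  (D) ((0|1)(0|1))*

Testing sample strings against the DFA:
  '11010' -> accepted
  '0100' -> accepted
  '11' -> rejected
  '101' -> accepted
Checking each option for a counterexample:
  (A) 0(0|1)*: '0' is rejected by the DFA but matches the regex → eliminated
  (B) (0|1)*01(0|1)*: agrees with the DFA on all strings of length ≤ 4
  (C) 1*(01*01*)*: ε is rejected by the DFA but matches the regex → eliminated
  (D) ((0|1)(0|1))*: ε is rejected by the DFA but matches the regex → eliminated
Only (B) (0|1)*01(0|1)* is consistent with the DFA.

Final answer: (B) (0|1)*01(0|1)*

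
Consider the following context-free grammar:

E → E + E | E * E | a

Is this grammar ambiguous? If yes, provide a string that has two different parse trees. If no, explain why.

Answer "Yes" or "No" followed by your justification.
Two different leftmost derivations of a + a * a:
  (1) E ⇒ E + E ⇒ a + E ⇒ a + E * E ⇒ a + a * E ⇒ a + a * a   (tree groups a + (a * a))
  (2) E ⇒ E * E ⇒ E + E * E ⇒ a + E * E ⇒ a + a * E ⇒ a + a * a   (tree groups (a + a) * a)
Two distinct leftmost derivations = two distinct parse trees, so the grammar is ambiguous.

Final answer: Yes - the string 'a + a * a' has two distinct leftmost derivations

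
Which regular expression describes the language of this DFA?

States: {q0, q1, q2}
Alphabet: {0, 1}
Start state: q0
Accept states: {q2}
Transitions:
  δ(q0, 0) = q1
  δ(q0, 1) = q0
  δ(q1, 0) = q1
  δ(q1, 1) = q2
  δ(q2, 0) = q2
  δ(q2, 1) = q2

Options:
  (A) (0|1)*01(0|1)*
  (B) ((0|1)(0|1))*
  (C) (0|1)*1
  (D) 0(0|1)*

Testing sample strings against the DFA:
  '111' -> rejected
  '01101' -> accepted
  '10' -> rejected
  '01100' -> accepted
Checking each option for a counterexample:
  (A) (0|1)*01(0|1)*: agrees with the DFA on all strings of length ≤ 4
  (B) ((0|1)(0|1))*: ε is rejected by the DFA but matches the regex → eliminated
  (C) (0|1)*1: '1' is rejected by the DFA but matches the regex → eliminated
  (D) 0(0|1)*: '0' is rejected by the DFA but matches the regex → eliminated
Only (A) (0|1)*01(0|1)* is consistent with the DFA.

Final answer: (A) (0|1)*01(0|1)*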